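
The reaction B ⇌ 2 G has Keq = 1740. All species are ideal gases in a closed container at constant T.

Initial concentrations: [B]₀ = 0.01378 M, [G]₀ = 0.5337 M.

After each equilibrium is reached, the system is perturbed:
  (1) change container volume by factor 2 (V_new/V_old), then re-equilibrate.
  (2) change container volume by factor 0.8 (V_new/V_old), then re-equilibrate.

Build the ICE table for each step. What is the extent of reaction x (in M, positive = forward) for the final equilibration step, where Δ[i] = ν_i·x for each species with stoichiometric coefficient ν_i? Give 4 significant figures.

x = -1.4123e-05 M

Q₀ = 20.67 vs Keq = 1740 ⇒ Q<K, forward
Step 1:
                  B         G
  I         0.01378    0.5337
  C         -0.0136    0.0272
  E       1.8081e-04    0.5609
  solve Keq expr → x = 0.0136; check Q = 1740
Then change container volume by factor 2 (V_new/V_old).
Step 2:
                  B         G
  I       9.0404e-05    0.2804
  C       -4.5173e-05 9.0346e-05
  E       4.5231e-05    0.2805
  solve Keq expr → x = 4.5173e-05; check Q = 1740
Then change container volume by factor 0.8 (V_new/V_old).
Step 3:
                  B         G
  I       5.6539e-05    0.3507
  C       1.4123e-05 -2.8247e-05
  E       7.0662e-05    0.3506
  solve Keq expr → x = -1.4123e-05; check Q = 1740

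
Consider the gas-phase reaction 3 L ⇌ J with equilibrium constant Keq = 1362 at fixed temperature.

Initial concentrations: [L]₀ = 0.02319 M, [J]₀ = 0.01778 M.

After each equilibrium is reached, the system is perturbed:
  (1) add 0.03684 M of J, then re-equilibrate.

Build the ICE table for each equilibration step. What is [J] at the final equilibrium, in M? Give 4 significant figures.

Q₀ = 1426 vs Keq = 1362 ⇒ Q>K, reverse
Step 1:
                   L          J
  I          0.02319    0.01778
  C       3.1031e-04 -1.0344e-04
  E           0.0235    0.01768
  solve Keq expr → x = -1.0344e-04; check Q = 1362
Then add 0.03684 M of J.
Step 2:
                   L          J
  I           0.0235    0.05452
  C         0.009995  -0.003332
  E           0.0335    0.05118
  solve Keq expr → x = -0.003332; check Q = 1362

[J]_eq = 0.05118 M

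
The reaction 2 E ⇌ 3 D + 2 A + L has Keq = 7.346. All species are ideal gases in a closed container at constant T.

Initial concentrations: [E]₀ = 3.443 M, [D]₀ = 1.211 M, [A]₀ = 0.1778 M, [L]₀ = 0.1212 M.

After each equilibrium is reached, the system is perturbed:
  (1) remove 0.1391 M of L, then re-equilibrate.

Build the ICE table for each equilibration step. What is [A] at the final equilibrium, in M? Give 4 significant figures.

[A]_eq = 1.421 M

Q₀ = 5.7402e-04 vs Keq = 7.346 ⇒ Q<K, forward
Step 1:
                   E          D          A          L
  Initial      3.443      1.211     0.1778     0.1212
  Change      -1.198      1.796      1.198     0.5988
  Equil        2.245      3.007      1.375       0.72
  solve Keq expr → x = 0.5988; check Q = 7.346
Then remove 0.1391 M of L.
Step 2:
                   E          D          A          L
  Initial      2.245      3.007      1.375     0.5809
  Change    -0.04613     0.0692    0.04613    0.02307
  Equil        2.199      3.076      1.421     0.6039
  solve Keq expr → x = 0.02307; check Q = 7.346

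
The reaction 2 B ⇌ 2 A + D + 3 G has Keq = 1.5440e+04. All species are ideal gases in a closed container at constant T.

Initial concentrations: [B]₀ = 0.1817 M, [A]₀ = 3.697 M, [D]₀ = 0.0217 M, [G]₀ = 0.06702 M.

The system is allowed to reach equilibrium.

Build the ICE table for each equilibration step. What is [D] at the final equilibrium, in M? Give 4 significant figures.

[D]_eq = 0.1115 M

Q₀ = 0.002704 vs Keq = 1.5440e+04 ⇒ Q<K, forward
Step 1:
                  B         A         D         G
  Initial    0.1817     3.697    0.0217   0.06702
  Change    -0.1797    0.1797   0.08983    0.2695
  Equil    0.002034     3.877    0.1115    0.3365
  solve Keq expr → x = 0.08983; check Q = 1.5440e+04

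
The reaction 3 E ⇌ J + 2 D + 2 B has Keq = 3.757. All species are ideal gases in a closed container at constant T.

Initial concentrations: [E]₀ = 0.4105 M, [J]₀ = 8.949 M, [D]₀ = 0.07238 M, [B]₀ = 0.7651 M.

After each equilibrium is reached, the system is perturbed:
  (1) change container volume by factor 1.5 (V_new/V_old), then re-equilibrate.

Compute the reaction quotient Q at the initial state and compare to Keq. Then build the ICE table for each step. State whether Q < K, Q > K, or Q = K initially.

Q₀ = 0.3967; Q < K (proceeds forward)

Q₀ = 0.3967 vs Keq = 3.757 ⇒ Q<K, forward
Step 1:
                   E          J          D          B
  Initial     0.4105      8.949    0.07238     0.7651
  Change    -0.09684    0.03228    0.06456    0.06456
  Equil       0.3137      8.981     0.1369     0.8297
  solve Keq expr → x = 0.03228; check Q = 3.757
Then change container volume by factor 1.5 (V_new/V_old).
Step 2:
                   E          J          D          B
  Initial     0.2091      5.988    0.09129     0.5531
  Change    -0.02606   0.008686    0.01737    0.01737
  Equil        0.183      5.996     0.1087     0.5705
  solve Keq expr → x = 0.008686; check Q = 3.757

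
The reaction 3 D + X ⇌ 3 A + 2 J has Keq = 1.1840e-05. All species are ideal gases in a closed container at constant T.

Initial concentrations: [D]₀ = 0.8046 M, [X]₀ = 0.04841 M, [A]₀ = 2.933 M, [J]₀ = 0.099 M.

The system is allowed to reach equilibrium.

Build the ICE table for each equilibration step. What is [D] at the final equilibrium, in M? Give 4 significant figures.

Q₀ = 9.807 vs Keq = 1.1840e-05 ⇒ Q>K, reverse
Step 1:
                    D           X           A           J
  init         0.8046     0.04841       2.933       0.099
  Δ            0.1482     0.04939     -0.1482    -0.09878
  eq           0.9528      0.0978       2.785  2.1535e-04
  solve Keq expr → x = -0.04939; check Q = 1.1840e-05

[D]_eq = 0.9528 M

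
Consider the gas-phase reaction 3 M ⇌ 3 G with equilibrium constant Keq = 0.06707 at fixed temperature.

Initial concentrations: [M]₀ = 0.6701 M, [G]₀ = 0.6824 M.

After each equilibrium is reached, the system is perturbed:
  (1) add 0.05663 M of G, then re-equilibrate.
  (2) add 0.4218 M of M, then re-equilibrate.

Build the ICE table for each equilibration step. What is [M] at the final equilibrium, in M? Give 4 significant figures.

[M]_eq = 1.302 M

Q₀ = 1.056 vs Keq = 0.06707 ⇒ Q>K, reverse
Step 1:
                    M           G
  init         0.6701      0.6824
  Δ            0.2916     -0.2916
  eq           0.9617      0.3908
  solve Keq expr → x = -0.09722; check Q = 0.06707
Then add 0.05663 M of G.
Step 2:
                    M           G
  init         0.9617      0.4474
  Δ           0.04027    -0.04027
  eq            1.002      0.4071
  solve Keq expr → x = -0.01342; check Q = 0.06707
Then add 0.4218 M of M.
Step 3:
                    M           G
  init          1.424      0.4071
  Δ           -0.1219      0.1219
  eq            1.302       0.529
  solve Keq expr → x = 0.04062; check Q = 0.06707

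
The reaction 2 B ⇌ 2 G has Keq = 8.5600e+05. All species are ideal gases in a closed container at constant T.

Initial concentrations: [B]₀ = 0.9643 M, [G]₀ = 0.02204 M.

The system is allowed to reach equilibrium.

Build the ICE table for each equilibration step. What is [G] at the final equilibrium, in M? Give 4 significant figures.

[G]_eq = 0.9853 M

Q₀ = 5.2239e-04 vs Keq = 8.5600e+05 ⇒ Q<K, forward
Step 1:
                   B          G
  Initial     0.9643    0.02204
  Change     -0.9632     0.9632
  Equil     0.001065     0.9853
  solve Keq expr → x = 0.4816; check Q = 8.5600e+05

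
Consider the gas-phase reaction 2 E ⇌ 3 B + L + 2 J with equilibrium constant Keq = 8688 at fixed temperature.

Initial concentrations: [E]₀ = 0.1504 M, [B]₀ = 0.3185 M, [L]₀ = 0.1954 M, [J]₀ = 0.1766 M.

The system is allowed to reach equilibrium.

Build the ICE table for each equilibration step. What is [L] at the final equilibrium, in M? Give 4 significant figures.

[L]_eq = 0.2702 M

Q₀ = 0.008704 vs Keq = 8688 ⇒ Q<K, forward
Step 1:
                  E         B         L         J
  init       0.1504    0.3185    0.1954    0.1766
  Δ         -0.1497    0.2245   0.07484    0.1497
  eq      7.2812e-04     0.543    0.2702    0.3263
  solve Keq expr → x = 0.07484; check Q = 8688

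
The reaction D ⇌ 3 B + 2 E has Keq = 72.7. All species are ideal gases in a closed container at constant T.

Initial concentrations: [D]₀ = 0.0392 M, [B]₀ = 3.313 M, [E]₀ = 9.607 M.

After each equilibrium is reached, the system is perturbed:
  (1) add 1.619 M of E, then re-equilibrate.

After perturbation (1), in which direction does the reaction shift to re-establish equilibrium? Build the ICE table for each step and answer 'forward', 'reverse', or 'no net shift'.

Direction: reverse

Q₀ = 8.5616e+04 vs Keq = 72.7 ⇒ Q>K, reverse
Step 1:
                    D           B           E
  init         0.0392       3.313       9.607
  Δ            0.7801       -2.34       -1.56
  eq           0.8193      0.9726       8.047
  solve Keq expr → x = -0.7801; check Q = 72.7
Then add 1.619 M of E.
Step 2:
                    D           B           E
  init         0.8193      0.9726       9.666
  Δ           0.03228    -0.09683    -0.06455
  eq           0.8516      0.8757       9.601
  solve Keq expr → x = -0.03228; check Q = 72.7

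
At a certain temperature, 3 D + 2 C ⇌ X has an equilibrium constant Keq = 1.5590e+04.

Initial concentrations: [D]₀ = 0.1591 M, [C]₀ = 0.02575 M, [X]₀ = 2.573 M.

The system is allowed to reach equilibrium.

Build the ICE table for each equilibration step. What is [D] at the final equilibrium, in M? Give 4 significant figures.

Q₀ = 9.6355e+05 vs Keq = 1.5590e+04 ⇒ Q>K, reverse
Step 1:
                  D         C         X
  Initial    0.1591   0.02575     2.573
  Change     0.1036   0.06904  -0.03452
  Equil      0.2627   0.09479     2.538
  solve Keq expr → x = -0.03452; check Q = 1.5590e+04

[D]_eq = 0.2627 M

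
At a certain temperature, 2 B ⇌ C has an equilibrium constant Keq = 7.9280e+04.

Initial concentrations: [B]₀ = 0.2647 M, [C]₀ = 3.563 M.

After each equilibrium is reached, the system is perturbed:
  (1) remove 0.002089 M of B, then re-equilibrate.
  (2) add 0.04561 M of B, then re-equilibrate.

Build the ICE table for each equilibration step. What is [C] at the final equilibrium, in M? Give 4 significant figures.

[C]_eq = 3.714 M

Q₀ = 50.85 vs Keq = 7.9280e+04 ⇒ Q<K, forward
Step 1:
                  B         C
  Initial    0.2647     3.563
  Change    -0.2579    0.1289
  Equil    0.006824     3.692
  solve Keq expr → x = 0.1289; check Q = 7.9280e+04
Then remove 0.002089 M of B.
Step 2:
                  B         C
  Initial  0.004735     3.692
  Change   0.002088 -0.001044
  Equil    0.006823     3.691
  solve Keq expr → x = -0.001044; check Q = 7.9280e+04
Then add 0.04561 M of B.
Step 3:
                  B         C
  Initial   0.05243     3.691
  Change   -0.04559   0.02279
  Equil    0.006844     3.714
  solve Keq expr → x = 0.02279; check Q = 7.9280e+04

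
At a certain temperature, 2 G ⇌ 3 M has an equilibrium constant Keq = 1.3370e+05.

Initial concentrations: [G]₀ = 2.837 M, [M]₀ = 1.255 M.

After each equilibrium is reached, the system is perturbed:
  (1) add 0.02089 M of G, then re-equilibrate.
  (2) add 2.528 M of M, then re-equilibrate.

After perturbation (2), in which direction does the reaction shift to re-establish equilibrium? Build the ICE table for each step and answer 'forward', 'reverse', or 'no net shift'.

Q₀ = 0.2456 vs Keq = 1.3370e+05 ⇒ Q<K, forward
Step 1:
                  G         M
  Initial     2.837     1.255
  Change     -2.802     4.203
  Equil     0.03487     5.458
  solve Keq expr → x = 1.401; check Q = 1.3370e+05
Then add 0.02089 M of G.
Step 2:
                  G         M
  Initial   0.05576     5.458
  Change   -0.02059   0.03089
  Equil     0.03517     5.489
  solve Keq expr → x = 0.0103; check Q = 1.3370e+05
Then add 2.528 M of M.
Step 3:
                  G         M
  Initial   0.03517     8.017
  Change    0.02645  -0.03967
  Equil     0.06162     7.977
  solve Keq expr → x = -0.01322; check Q = 1.3370e+05

Direction: reverse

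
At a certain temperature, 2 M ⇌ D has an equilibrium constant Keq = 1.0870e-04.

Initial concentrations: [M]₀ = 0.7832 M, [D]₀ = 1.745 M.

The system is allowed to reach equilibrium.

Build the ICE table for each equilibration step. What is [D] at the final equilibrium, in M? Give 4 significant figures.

[D]_eq = 0.001981 M

Q₀ = 2.845 vs Keq = 1.0870e-04 ⇒ Q>K, reverse
Step 1:
                    M           D
  Initial      0.7832       1.745
  Change        3.486      -1.743
  Equil         4.269    0.001981
  solve Keq expr → x = -1.743; check Q = 1.0870e-04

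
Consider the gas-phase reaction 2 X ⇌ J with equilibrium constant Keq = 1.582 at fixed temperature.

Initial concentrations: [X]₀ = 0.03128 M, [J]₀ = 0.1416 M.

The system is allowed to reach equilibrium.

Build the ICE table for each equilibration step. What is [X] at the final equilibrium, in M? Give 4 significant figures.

Q₀ = 144.7 vs Keq = 1.582 ⇒ Q>K, reverse
Step 1:
                    X           J
  Initial     0.03128      0.1416
  Change       0.1633    -0.08167
  Equil        0.1946     0.05993
  solve Keq expr → x = -0.08167; check Q = 1.582

[X]_eq = 0.1946 M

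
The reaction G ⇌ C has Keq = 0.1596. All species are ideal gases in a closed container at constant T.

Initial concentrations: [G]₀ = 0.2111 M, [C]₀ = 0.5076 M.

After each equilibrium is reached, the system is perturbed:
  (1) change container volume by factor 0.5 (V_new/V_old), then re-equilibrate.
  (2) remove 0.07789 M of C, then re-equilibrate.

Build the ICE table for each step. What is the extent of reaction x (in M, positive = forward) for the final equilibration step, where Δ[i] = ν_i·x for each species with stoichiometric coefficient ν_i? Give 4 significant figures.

x = 0.06717 M

Q₀ = 2.405 vs Keq = 0.1596 ⇒ Q>K, reverse
Step 1:
                   G          C
  Initial     0.2111     0.5076
  Change      0.4087    -0.4087
  Equil       0.6198    0.09892
  solve Keq expr → x = -0.4087; check Q = 0.1596
Then change container volume by factor 0.5 (V_new/V_old).
Step 2:
                   G          C
  Initial       1.24     0.1978
  Change           0          0
  Equil         1.24     0.1978
  solve Keq expr → x = 0; check Q = 0.1596
Then remove 0.07789 M of C.
Step 3:
                   G          C
  Initial       1.24     0.1199
  Change    -0.06717    0.06717
  Equil        1.172     0.1871
  solve Keq expr → x = 0.06717; check Q = 0.1596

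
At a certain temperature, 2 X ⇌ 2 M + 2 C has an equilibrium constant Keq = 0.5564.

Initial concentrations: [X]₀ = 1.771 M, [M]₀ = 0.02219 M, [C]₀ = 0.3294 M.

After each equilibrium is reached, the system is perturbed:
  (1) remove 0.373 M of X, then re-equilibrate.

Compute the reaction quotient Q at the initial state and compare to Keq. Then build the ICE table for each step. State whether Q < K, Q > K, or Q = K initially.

Q₀ = 1.7034e-05 vs Keq = 0.5564 ⇒ Q<K, forward
Step 1:
                   X          M          C
  init         1.771    0.02219     0.3294
  Δ           -0.722      0.722      0.722
  eq           1.049     0.7442      1.051
  solve Keq expr → x = 0.361; check Q = 0.5564
Then remove 0.373 M of X.
Step 2:
                   X          M          C
  init         0.676     0.7442      1.051
  Δ           0.1146    -0.1146    -0.1146
  eq          0.7906     0.6296     0.9368
  solve Keq expr → x = -0.05732; check Q = 0.5564

Q₀ = 1.7034e-05; Q < K (proceeds forward)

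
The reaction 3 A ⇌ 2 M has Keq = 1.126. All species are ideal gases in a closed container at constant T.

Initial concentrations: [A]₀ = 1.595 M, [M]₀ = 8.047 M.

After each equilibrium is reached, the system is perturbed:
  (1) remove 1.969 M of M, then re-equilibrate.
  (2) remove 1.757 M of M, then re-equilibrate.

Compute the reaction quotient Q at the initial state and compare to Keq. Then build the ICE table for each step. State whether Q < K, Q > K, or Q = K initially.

Q₀ = 15.96 vs Keq = 1.126 ⇒ Q>K, reverse
Step 1:
                  A         M
  init        1.595     8.047
  Δ           1.858    -1.239
  eq          3.453     6.808
  solve Keq expr → x = -0.6193; check Q = 1.126
Then remove 1.969 M of M.
Step 2:
                  A         M
  init        3.453     4.839
  Δ         -0.5625     0.375
  eq           2.89     5.214
  solve Keq expr → x = 0.1875; check Q = 1.126
Then remove 1.757 M of M.
Step 3:
                  A         M
  init         2.89     3.457
  Δ          -0.542    0.3613
  eq          2.348     3.819
  solve Keq expr → x = 0.1807; check Q = 1.126

Q₀ = 15.96; Q > K (proceeds reverse)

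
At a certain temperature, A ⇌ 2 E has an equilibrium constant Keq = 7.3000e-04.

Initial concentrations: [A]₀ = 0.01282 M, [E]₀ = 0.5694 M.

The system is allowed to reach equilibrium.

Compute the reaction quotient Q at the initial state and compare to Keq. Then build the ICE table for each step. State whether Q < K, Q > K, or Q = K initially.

Q₀ = 25.29 vs Keq = 7.3000e-04 ⇒ Q>K, reverse
Step 1:
                  A         E
  I         0.01282    0.5694
  C          0.2774   -0.5548
  E          0.2902   0.01456
  solve Keq expr → x = -0.2774; check Q = 7.3000e-04

Q₀ = 25.29; Q > K (proceeds reverse)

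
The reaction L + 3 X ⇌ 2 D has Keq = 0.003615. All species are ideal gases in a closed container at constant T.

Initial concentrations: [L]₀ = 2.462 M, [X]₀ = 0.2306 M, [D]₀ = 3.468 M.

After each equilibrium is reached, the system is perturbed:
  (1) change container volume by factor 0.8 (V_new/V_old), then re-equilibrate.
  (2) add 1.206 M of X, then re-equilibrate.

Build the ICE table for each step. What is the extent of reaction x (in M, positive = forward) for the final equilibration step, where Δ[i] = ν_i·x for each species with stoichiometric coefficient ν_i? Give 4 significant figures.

x = 0.1509 M

Q₀ = 398.4 vs Keq = 0.003615 ⇒ Q>K, reverse
Step 1:
                    L           X           D
  I             2.462      0.2306       3.468
  C             1.265       3.795       -2.53
  E             3.727       4.026      0.9377
  solve Keq expr → x = -1.265; check Q = 0.003615
Then change container volume by factor 0.8 (V_new/V_old).
Step 2:
                    L           X           D
  I             4.659       5.033       1.172
  C           -0.0852     -0.2556      0.1704
  E             4.574       4.777       1.343
  solve Keq expr → x = 0.0852; check Q = 0.003615
Then add 1.206 M of X.
Step 3:
                    L           X           D
  I             4.574       5.983       1.343
  C           -0.1509     -0.4528      0.3019
  E             4.423        5.53       1.644
  solve Keq expr → x = 0.1509; check Q = 0.003615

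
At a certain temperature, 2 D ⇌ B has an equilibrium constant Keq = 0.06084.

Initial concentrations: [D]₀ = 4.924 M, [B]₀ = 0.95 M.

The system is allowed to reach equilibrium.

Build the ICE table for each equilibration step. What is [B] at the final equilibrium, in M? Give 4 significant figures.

[B]_eq = 1.196 M

Q₀ = 0.03918 vs Keq = 0.06084 ⇒ Q<K, forward
Step 1:
                   D          B
  Initial      4.924       0.95
  Change     -0.4911     0.2455
  Equil        4.433      1.196
  solve Keq expr → x = 0.2455; check Q = 0.06084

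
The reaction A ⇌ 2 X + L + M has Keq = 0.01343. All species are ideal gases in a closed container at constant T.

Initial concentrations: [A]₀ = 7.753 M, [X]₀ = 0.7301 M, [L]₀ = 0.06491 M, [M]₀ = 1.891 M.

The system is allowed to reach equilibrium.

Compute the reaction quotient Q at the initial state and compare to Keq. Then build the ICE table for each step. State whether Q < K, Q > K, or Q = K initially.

Q₀ = 0.008439 vs Keq = 0.01343 ⇒ Q<K, forward
Step 1:
                  A         X         L         M
  I           7.753    0.7301   0.06491     1.891
  C        -0.02441   0.04881   0.02441   0.02441
  E           7.729    0.7789   0.08932     1.915
  solve Keq expr → x = 0.02441; check Q = 0.01343

Q₀ = 0.008439; Q < K (proceeds forward)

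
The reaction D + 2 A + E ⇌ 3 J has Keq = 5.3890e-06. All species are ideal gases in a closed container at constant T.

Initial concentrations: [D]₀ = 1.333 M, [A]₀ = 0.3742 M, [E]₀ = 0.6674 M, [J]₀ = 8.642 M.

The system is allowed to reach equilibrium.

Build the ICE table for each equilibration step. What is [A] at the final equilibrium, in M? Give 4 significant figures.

[A]_eq = 6.041 M

Q₀ = 5181 vs Keq = 5.3890e-06 ⇒ Q>K, reverse
Step 1:
                    D           A           E           J
  I             1.333      0.3742      0.6674       8.642
  C             2.833       5.667       2.833        -8.5
  E             4.166       6.041       3.501      0.1421
  solve Keq expr → x = -2.833; check Q = 5.3890e-06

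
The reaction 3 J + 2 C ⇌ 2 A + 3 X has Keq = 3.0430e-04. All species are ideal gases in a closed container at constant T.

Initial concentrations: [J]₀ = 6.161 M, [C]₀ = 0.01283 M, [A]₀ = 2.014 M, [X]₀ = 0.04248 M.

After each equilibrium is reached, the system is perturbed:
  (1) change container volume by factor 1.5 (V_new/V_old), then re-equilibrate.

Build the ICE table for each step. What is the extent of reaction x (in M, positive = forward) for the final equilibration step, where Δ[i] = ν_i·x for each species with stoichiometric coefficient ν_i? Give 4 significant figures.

Q₀ = 0.008077 vs Keq = 3.0430e-04 ⇒ Q>K, reverse
Step 1:
                  J         C         A         X
  I           6.161   0.01283     2.014   0.04248
  C         0.01957   0.01305  -0.01305  -0.01957
  E           6.181   0.02588     2.001   0.02291
  solve Keq expr → x = -0.006525; check Q = 3.0430e-04
Then change container volume by factor 1.5 (V_new/V_old).
Step 2:
                  J         C         A         X
  I            4.12   0.01725     1.334   0.01527
  C               0         0         0         0
  E            4.12   0.01725     1.334   0.01527
  solve Keq expr → x = 0; check Q = 3.0430e-04

x = 0 M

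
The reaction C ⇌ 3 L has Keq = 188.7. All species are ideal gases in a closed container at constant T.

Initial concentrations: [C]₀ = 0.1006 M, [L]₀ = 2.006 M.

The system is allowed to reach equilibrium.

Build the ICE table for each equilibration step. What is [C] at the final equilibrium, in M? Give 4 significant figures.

[C]_eq = 0.05266 M

Q₀ = 80.24 vs Keq = 188.7 ⇒ Q<K, forward
Step 1:
                  C         L
  Initial    0.1006     2.006
  Change   -0.04794    0.1438
  Equil     0.05266      2.15
  solve Keq expr → x = 0.04794; check Q = 188.7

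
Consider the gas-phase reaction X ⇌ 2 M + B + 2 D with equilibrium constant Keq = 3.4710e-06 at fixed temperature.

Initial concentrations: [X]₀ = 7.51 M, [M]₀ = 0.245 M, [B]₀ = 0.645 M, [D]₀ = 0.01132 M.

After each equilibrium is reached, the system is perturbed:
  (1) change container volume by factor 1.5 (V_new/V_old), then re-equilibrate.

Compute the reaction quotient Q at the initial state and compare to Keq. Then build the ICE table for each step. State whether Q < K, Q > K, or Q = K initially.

Q₀ = 6.6061e-07; Q < K (proceeds forward)

Q₀ = 6.6061e-07 vs Keq = 3.4710e-06 ⇒ Q<K, forward
Step 1:
                  X         M         B         D
  init         7.51     0.245     0.645   0.01132
  Δ       -0.006584   0.01317  0.006584   0.01317
  eq          7.503    0.2582    0.6516   0.02449
  solve Keq expr → x = 0.006584; check Q = 3.4710e-06
Then change container volume by factor 1.5 (V_new/V_old).
Step 2:
                  X         M         B         D
  init        5.002    0.1721    0.4344   0.01633
  Δ       -0.008397   0.01679  0.008397   0.01679
  eq          4.994    0.1889    0.4428   0.03312
  solve Keq expr → x = 0.008397; check Q = 3.4710e-06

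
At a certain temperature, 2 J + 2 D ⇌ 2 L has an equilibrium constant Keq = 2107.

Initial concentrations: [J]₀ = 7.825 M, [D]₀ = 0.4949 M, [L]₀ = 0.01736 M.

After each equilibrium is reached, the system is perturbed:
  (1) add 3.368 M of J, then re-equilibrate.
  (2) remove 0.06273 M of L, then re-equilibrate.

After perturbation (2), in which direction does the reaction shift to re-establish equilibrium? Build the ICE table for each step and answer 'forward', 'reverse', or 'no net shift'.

Q₀ = 2.0095e-05 vs Keq = 2107 ⇒ Q<K, forward
Step 1:
                  J         D         L
  I           7.825    0.4949   0.01736
  C         -0.4934   -0.4934    0.4934
  E           7.332  0.001518    0.5107
  solve Keq expr → x = 0.2467; check Q = 2107
Then add 3.368 M of J.
Step 2:
                  J         D         L
  I            10.7  0.001518    0.5107
  C       -4.7670e-04 -4.7670e-04 4.7670e-04
  E            10.7  0.001041    0.5112
  solve Keq expr → x = 2.3835e-04; check Q = 2107
Then remove 0.06273 M of L.
Step 3:
                  J         D         L
  I            10.7  0.001041    0.4485
  C       -1.2746e-04 -1.2746e-04 1.2746e-04
  E            10.7 9.1348e-04    0.4486
  solve Keq expr → x = 6.3730e-05; check Q = 2107

Direction: forward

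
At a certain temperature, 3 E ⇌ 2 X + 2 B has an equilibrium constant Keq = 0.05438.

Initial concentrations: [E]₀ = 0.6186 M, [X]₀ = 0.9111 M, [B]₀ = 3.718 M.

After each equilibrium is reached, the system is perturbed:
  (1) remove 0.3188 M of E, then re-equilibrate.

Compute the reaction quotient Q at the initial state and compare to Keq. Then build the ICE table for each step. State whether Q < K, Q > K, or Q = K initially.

Q₀ = 48.48; Q > K (proceeds reverse)

Q₀ = 48.48 vs Keq = 0.05438 ⇒ Q>K, reverse
Step 1:
                  E         X         B
  Initial    0.6186    0.9111     3.718
  Change      1.102   -0.7347   -0.7347
  Equil       1.721    0.1764     2.983
  solve Keq expr → x = -0.3673; check Q = 0.05438
Then remove 0.3188 M of E.
Step 2:
                  E         X         B
  Initial     1.402    0.1764     2.983
  Change    0.05571  -0.03714  -0.03714
  Equil       1.458    0.1393     2.946
  solve Keq expr → x = -0.01857; check Q = 0.05438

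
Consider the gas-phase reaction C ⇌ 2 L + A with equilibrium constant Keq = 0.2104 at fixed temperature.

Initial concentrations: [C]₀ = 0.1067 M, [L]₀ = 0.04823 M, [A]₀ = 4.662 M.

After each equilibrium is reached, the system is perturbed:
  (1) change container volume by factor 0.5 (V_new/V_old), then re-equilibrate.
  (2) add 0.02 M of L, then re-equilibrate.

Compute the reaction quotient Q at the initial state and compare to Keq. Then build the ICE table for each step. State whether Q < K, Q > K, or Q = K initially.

Q₀ = 0.1016 vs Keq = 0.2104 ⇒ Q<K, forward
Step 1:
                    C           L           A
  Initial      0.1067     0.04823       4.662
  Change    -0.009046     0.01809    0.009046
  Equil       0.09765     0.06632       4.671
  solve Keq expr → x = 0.009046; check Q = 0.2104
Then change container volume by factor 0.5 (V_new/V_old).
Step 2:
                    C           L           A
  Initial      0.1953      0.1326       9.342
  Change       0.0306     -0.0612     -0.0306
  Equil        0.2259     0.07145       9.311
  solve Keq expr → x = -0.0306; check Q = 0.2104
Then add 0.02 M of L.
Step 3:
                    C           L           A
  Initial      0.2259     0.09145       9.311
  Change     0.009257    -0.01851   -0.009257
  Equil        0.2352     0.07293       9.302
  solve Keq expr → x = -0.009257; check Q = 0.2104

Q₀ = 0.1016; Q < K (proceeds forward)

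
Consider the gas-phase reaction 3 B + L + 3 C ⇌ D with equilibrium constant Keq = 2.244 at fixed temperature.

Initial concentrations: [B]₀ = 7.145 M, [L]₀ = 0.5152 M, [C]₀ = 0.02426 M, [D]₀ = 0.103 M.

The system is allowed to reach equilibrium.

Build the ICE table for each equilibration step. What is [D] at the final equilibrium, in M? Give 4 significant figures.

Q₀ = 38.39 vs Keq = 2.244 ⇒ Q>K, reverse
Step 1:
                    B           L           C           D
  Initial       7.145      0.5152     0.02426       0.103
  Change      0.03505     0.01168     0.03505    -0.01168
  Equil          7.18      0.5269     0.05931     0.09132
  solve Keq expr → x = -0.01168; check Q = 2.244

[D]_eq = 0.09132 M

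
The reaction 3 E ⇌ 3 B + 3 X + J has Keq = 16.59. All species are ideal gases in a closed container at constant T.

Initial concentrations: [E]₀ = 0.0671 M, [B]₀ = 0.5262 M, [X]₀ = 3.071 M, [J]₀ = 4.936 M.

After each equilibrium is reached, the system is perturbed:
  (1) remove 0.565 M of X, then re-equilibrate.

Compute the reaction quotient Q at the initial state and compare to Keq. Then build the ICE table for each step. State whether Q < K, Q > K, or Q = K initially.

Q₀ = 6.8944e+04 vs Keq = 16.59 ⇒ Q>K, reverse
Step 1:
                   E          B          X          J
  init        0.0671     0.5262      3.071      4.936
  Δ           0.3162    -0.3162    -0.3162    -0.1054
  eq          0.3833       0.21      2.755      4.831
  solve Keq expr → x = -0.1054; check Q = 16.59
Then remove 0.565 M of X.
Step 2:
                   E          B          X          J
  init        0.3833       0.21       2.19      4.831
  Δ         -0.03003    0.03003    0.03003    0.01001
  eq          0.3533       0.24       2.22      4.841
  solve Keq expr → x = 0.01001; check Q = 16.59

Q₀ = 6.8944e+04; Q > K (proceeds reverse)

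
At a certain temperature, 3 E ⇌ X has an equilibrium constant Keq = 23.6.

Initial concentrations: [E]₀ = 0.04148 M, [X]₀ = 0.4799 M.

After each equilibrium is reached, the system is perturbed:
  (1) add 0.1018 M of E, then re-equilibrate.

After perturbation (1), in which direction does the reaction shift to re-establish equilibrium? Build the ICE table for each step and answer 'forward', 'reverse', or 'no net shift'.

Direction: forward

Q₀ = 6724 vs Keq = 23.6 ⇒ Q>K, reverse
Step 1:
                    E           X
  Initial     0.04148      0.4799
  Change        0.217    -0.07233
  Equil        0.2585      0.4076
  solve Keq expr → x = -0.07233; check Q = 23.6
Then add 0.1018 M of E.
Step 2:
                    E           X
  Initial      0.3603      0.4076
  Change     -0.09525     0.03175
  Equil         0.265      0.4393
  solve Keq expr → x = 0.03175; check Q = 23.6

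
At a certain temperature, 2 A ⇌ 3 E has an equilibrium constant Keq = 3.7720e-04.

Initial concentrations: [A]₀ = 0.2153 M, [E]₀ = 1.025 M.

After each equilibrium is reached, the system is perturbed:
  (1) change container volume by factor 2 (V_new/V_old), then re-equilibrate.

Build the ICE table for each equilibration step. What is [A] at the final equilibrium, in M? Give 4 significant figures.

[A]_eq = 0.4222 M

Q₀ = 23.23 vs Keq = 3.7720e-04 ⇒ Q>K, reverse
Step 1:
                  A         E
  init       0.2153     1.025
  Δ          0.6399   -0.9599
  eq         0.8552    0.0651
  solve Keq expr → x = -0.32; check Q = 3.7720e-04
Then change container volume by factor 2 (V_new/V_old).
Step 2:
                  A         E
  init       0.4276   0.03255
  Δ       -0.005409  0.008114
  eq         0.4222   0.04066
  solve Keq expr → x = 0.002705; check Q = 3.7720e-04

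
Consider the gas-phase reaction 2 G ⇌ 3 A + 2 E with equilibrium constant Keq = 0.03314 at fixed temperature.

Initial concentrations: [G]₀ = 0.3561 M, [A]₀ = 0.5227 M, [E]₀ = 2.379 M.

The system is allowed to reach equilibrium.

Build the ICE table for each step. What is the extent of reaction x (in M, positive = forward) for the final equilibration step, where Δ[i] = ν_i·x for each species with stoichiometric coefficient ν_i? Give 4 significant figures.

Q₀ = 6.374 vs Keq = 0.03314 ⇒ Q>K, reverse
Step 1:
                  G         A         E
  init       0.3561    0.5227     2.379
  Δ          0.2551   -0.3827   -0.2551
  eq         0.6112      0.14     2.124
  solve Keq expr → x = -0.1276; check Q = 0.03314

x = -0.1276 M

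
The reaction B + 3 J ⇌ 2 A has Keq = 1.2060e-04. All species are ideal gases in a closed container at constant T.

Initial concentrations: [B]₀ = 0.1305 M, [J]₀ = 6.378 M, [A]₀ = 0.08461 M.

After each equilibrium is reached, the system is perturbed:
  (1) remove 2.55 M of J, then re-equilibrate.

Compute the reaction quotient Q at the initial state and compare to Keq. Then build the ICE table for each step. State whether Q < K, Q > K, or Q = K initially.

Q₀ = 2.1144e-04; Q > K (proceeds reverse)

Q₀ = 2.1144e-04 vs Keq = 1.2060e-04 ⇒ Q>K, reverse
Step 1:
                   B          J          A
  Initial     0.1305      6.378    0.08461
  Change    0.009054    0.02716   -0.01811
  Equil       0.1396      6.405     0.0665
  solve Keq expr → x = -0.009054; check Q = 1.2060e-04
Then remove 2.55 M of J.
Step 2:
                   B          J          A
  Initial     0.1396      3.855     0.0665
  Change     0.01651    0.04954   -0.03303
  Equil       0.1561      3.905    0.03347
  solve Keq expr → x = -0.01651; check Q = 1.2060e-04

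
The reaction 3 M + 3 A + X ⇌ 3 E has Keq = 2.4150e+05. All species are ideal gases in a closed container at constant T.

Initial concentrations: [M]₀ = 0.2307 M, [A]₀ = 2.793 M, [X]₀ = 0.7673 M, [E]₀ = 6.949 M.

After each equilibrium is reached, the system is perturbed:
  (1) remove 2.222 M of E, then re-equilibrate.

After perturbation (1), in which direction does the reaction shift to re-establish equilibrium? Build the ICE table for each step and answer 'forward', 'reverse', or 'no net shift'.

Direction: forward

Q₀ = 1635 vs Keq = 2.4150e+05 ⇒ Q<K, forward
Step 1:
                  M         A         X         E
  I          0.2307     2.793    0.7673     6.949
  C         -0.1815   -0.1815  -0.06049    0.1815
  E         0.04922     2.612    0.7068      7.13
  solve Keq expr → x = 0.06049; check Q = 2.4150e+05
Then remove 2.222 M of E.
Step 2:
                  M         A         X         E
  I         0.04922     2.612    0.7068     4.908
  C        -0.01496  -0.01496 -0.004986   0.01496
  E         0.03426     2.597    0.7018     4.923
  solve Keq expr → x = 0.004986; check Q = 2.4150e+05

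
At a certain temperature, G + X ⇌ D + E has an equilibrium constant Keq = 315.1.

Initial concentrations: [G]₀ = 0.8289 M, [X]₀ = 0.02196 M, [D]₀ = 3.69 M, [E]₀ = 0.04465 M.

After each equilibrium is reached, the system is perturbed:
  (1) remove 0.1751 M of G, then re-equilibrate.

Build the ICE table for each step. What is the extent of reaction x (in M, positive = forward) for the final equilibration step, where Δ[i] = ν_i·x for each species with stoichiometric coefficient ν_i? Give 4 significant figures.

Q₀ = 9.051 vs Keq = 315.1 ⇒ Q<K, forward
Step 1:
                    G           X           D           E
  init         0.8289     0.02196        3.69     0.04465
  Δ            -0.021      -0.021       0.021       0.021
  eq           0.8079  9.5706e-04       3.711     0.06565
  solve Keq expr → x = 0.021; check Q = 315.1
Then remove 0.1751 M of G.
Step 2:
                    G           X           D           E
  init         0.6328  9.5706e-04       3.711     0.06565
  Δ        2.5942e-04  2.5942e-04 -2.5942e-04 -2.5942e-04
  eq           0.6331    0.001216       3.711     0.06539
  solve Keq expr → x = -2.5942e-04; check Q = 315.1

x = -2.5942e-04 M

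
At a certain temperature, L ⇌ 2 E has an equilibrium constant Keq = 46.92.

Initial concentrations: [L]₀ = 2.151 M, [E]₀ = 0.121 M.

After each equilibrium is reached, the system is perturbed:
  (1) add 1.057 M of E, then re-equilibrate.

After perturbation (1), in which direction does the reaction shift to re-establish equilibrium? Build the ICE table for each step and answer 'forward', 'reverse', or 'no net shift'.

Direction: reverse

Q₀ = 0.006807 vs Keq = 46.92 ⇒ Q<K, forward
Step 1:
                   L          E
  init         2.151      0.121
  Δ           -1.842      3.685
  eq          0.3087      3.806
  solve Keq expr → x = 1.842; check Q = 46.92
Then add 1.057 M of E.
Step 2:
                   L          E
  init        0.3087      4.863
  Δ           0.1392    -0.2784
  eq          0.4479      4.584
  solve Keq expr → x = -0.1392; check Q = 46.92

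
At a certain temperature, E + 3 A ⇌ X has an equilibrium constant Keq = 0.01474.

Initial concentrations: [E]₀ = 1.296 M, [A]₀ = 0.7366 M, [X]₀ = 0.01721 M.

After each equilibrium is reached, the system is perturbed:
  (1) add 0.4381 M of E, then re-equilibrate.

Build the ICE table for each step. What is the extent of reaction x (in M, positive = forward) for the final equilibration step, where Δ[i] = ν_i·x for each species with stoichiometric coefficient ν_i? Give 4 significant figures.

x = 0.002514 M

Q₀ = 0.03323 vs Keq = 0.01474 ⇒ Q>K, reverse
Step 1:
                    E           A           X
  I             1.296      0.7366     0.01721
  C           0.00868     0.02604    -0.00868
  E             1.305      0.7626     0.00853
  solve Keq expr → x = -0.00868; check Q = 0.01474
Then add 0.4381 M of E.
Step 2:
                    E           A           X
  I             1.743      0.7626     0.00853
  C         -0.002514   -0.007541    0.002514
  E              1.74      0.7551     0.01104
  solve Keq expr → x = 0.002514; check Q = 0.01474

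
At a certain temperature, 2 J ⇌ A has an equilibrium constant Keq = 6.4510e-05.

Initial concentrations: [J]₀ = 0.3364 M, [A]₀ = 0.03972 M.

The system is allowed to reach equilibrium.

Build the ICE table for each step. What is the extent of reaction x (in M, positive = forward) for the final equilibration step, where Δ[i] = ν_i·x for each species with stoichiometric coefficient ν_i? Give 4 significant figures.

x = -0.03971 M

Q₀ = 0.351 vs Keq = 6.4510e-05 ⇒ Q>K, reverse
Step 1:
                  J         A
  init       0.3364   0.03972
  Δ         0.07942  -0.03971
  eq         0.4158 1.1154e-05
  solve Keq expr → x = -0.03971; check Q = 6.4510e-05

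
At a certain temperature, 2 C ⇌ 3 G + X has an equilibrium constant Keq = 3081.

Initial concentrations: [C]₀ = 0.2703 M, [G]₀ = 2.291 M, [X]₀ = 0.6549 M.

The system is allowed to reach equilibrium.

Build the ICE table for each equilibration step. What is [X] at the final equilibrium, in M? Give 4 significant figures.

Q₀ = 107.8 vs Keq = 3081 ⇒ Q<K, forward
Step 1:
                  C         G         X
  Initial    0.2703     2.291    0.6549
  Change    -0.2047     0.307    0.1023
  Equil     0.06565     2.598    0.7572
  solve Keq expr → x = 0.1023; check Q = 3081

[X]_eq = 0.7572 M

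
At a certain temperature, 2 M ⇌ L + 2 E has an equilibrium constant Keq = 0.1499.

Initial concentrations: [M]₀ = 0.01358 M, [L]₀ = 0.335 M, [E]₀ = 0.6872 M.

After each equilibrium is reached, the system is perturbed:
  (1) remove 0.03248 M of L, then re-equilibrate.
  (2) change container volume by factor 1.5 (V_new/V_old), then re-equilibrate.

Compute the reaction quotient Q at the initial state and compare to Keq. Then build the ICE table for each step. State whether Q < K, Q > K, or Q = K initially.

Q₀ = 857.9 vs Keq = 0.1499 ⇒ Q>K, reverse
Step 1:
                    M           L           E
  init        0.01358       0.335      0.6872
  Δ            0.3441     -0.1721     -0.3441
  eq           0.3577      0.1629      0.3431
  solve Keq expr → x = -0.1721; check Q = 0.1499
Then remove 0.03248 M of L.
Step 2:
                    M           L           E
  init         0.3577      0.1305      0.3431
  Δ          -0.01468    0.007339     0.01468
  eq            0.343      0.1378      0.3578
  solve Keq expr → x = 0.007339; check Q = 0.1499
Then change container volume by factor 1.5 (V_new/V_old).
Step 3:
                    M           L           E
  init         0.2287     0.09187      0.2385
  Δ          -0.01811    0.009057     0.01811
  eq           0.2106      0.1009      0.2566
  solve Keq expr → x = 0.009057; check Q = 0.1499

Q₀ = 857.9; Q > K (proceeds reverse)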